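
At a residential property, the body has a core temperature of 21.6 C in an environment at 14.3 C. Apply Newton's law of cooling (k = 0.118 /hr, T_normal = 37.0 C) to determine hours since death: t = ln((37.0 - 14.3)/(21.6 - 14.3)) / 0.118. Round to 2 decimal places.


Using Newton's law of cooling:
t = ln((T_normal - T_ambient) / (T_body - T_ambient)) / k
T_normal - T_ambient = 22.7
T_body - T_ambient = 7.3
Ratio = 3.109589
ln(ratio) = 1.134491
t = 1.134491 / 0.118 = 9.61 hours

9.61


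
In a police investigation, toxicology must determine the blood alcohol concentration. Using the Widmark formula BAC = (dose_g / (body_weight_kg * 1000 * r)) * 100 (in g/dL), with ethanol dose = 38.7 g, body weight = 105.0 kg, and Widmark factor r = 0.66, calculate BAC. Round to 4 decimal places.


Applying the Widmark formula:
BAC = (dose_g / (body_wt * 1000 * r)) * 100
Denominator = 105.0 * 1000 * 0.66 = 69300
BAC = (38.7 / 69300) * 100
BAC = 0.0558 g/dL

0.0558


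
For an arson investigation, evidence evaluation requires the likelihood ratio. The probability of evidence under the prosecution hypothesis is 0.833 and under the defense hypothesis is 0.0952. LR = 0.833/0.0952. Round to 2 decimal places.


Likelihood ratio calculation:
LR = P(E|Hp) / P(E|Hd)
LR = 0.833 / 0.0952
LR = 8.75

8.75


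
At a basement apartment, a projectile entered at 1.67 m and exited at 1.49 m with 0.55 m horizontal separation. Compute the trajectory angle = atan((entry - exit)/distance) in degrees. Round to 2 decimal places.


Bullet trajectory angle:
Height difference = 1.67 - 1.49 = 0.18 m
angle = atan(0.18 / 0.55)
angle = atan(0.327273)
angle = 18.12 degrees

18.12


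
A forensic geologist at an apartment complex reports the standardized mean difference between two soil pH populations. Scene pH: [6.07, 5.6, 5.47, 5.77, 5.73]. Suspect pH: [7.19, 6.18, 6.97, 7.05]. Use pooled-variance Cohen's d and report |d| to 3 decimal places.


Pooled-variance Cohen's d for soil pH comparison:
Scene mean = 28.64 / 5 = 5.728
Suspect mean = 27.39 / 4 = 6.8475
Scene sample variance s_s^2 = 0.05042
Suspect sample variance s_c^2 = 0.206292
Pooled variance = ((n_s-1)*s_s^2 + (n_c-1)*s_c^2) / (n_s + n_c - 2) = 0.117222
Pooled SD = sqrt(0.117222) = 0.342377
Mean difference = -1.1195
|d| = |-1.1195| / 0.342377 = 3.270

3.270


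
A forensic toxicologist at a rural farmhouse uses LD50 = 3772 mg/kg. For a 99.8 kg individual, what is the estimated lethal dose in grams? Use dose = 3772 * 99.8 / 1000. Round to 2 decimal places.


Lethal dose calculation:
Lethal dose = LD50 * body_weight / 1000
= 3772 * 99.8 / 1000
= 376445.6 / 1000
= 376.45 g

376.45


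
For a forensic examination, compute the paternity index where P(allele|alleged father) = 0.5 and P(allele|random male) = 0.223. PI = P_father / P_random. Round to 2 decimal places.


Paternity Index calculation:
PI = P(allele|father) / P(allele|random)
PI = 0.5 / 0.223
PI = 2.24

2.24


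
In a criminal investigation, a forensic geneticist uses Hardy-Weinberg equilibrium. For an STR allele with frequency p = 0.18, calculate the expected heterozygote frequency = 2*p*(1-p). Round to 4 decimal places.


Hardy-Weinberg heterozygote frequency:
q = 1 - p = 1 - 0.18 = 0.82
2pq = 2 * 0.18 * 0.82 = 0.2952

0.2952


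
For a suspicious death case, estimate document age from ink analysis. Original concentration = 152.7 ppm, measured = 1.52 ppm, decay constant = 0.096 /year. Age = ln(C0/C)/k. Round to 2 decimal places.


Document age estimation:
C0/C = 152.7 / 1.52 = 100.460526
ln(C0/C) = 4.609765
t = 4.609765 / 0.096 = 48.02 years

48.02


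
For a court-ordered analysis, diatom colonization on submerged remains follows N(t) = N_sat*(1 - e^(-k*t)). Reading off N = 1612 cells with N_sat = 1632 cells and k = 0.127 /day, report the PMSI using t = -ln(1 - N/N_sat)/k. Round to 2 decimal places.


PMSI from diatom colonization curve:
N / N_sat = 1612 / 1632 = 0.987745
1 - N/N_sat = 0.012255
ln(1 - N/N_sat) = -4.401821
t = -ln(1 - N/N_sat) / k = -(-4.401821) / 0.127 = 34.66 days

34.66


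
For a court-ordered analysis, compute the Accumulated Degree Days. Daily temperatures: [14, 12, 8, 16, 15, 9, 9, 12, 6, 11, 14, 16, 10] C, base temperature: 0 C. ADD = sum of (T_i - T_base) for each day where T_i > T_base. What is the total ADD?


Computing ADD day by day:
Day 1: max(0, 14 - 0) = 14
Day 2: max(0, 12 - 0) = 12
Day 3: max(0, 8 - 0) = 8
Day 4: max(0, 16 - 0) = 16
Day 5: max(0, 15 - 0) = 15
Day 6: max(0, 9 - 0) = 9
Day 7: max(0, 9 - 0) = 9
Day 8: max(0, 12 - 0) = 12
Day 9: max(0, 6 - 0) = 6
Day 10: max(0, 11 - 0) = 11
Day 11: max(0, 14 - 0) = 14
Day 12: max(0, 16 - 0) = 16
Day 13: max(0, 10 - 0) = 10
Total ADD = 152

152


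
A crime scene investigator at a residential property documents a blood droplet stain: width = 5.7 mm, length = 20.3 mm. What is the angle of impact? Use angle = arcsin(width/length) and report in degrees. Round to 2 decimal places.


Blood spatter impact angle calculation:
width / length = 5.7 / 20.3 = 0.280788
angle = arcsin(0.280788)
angle = 16.31 degrees

16.31


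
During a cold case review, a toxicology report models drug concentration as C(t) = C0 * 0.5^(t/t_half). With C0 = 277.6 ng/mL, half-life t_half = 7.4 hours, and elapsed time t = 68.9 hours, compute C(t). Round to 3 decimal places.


Drug concentration decay:
Number of half-lives = t / t_half = 68.9 / 7.4 = 9.310811
Decay factor = 0.5^9.310811 = 0.00157459
C(t) = 277.6 * 0.00157459 = 0.437 ng/mL

0.437


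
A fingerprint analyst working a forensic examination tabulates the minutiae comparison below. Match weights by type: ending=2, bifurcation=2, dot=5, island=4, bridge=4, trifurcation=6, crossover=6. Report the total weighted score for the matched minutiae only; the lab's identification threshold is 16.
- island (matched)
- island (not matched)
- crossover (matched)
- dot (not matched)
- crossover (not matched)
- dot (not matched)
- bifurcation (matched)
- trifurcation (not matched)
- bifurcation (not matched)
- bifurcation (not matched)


Weighted minutiae match score:
  island: matched, +4 (running total 4)
  island: not matched, +0
  crossover: matched, +6 (running total 10)
  dot: not matched, +0
  crossover: not matched, +0
  dot: not matched, +0
  bifurcation: matched, +2 (running total 12)
  trifurcation: not matched, +0
  bifurcation: not matched, +0
  bifurcation: not matched, +0
Total score = 12
Threshold = 16; verdict = inconclusive

12


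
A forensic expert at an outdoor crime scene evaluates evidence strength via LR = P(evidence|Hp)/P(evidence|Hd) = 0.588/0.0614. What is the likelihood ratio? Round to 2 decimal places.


Likelihood ratio calculation:
LR = P(E|Hp) / P(E|Hd)
LR = 0.588 / 0.0614
LR = 9.58

9.58


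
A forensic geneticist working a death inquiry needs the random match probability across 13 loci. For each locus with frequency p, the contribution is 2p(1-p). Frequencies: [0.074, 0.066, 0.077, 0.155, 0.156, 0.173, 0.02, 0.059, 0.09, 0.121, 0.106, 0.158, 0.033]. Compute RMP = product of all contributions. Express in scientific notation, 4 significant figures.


Computing RMP for 13 loci:
Locus 1: 2 * 0.074 * 0.926 = 0.137048
Locus 2: 2 * 0.066 * 0.934 = 0.123288
Locus 3: 2 * 0.077 * 0.923 = 0.142142
Locus 4: 2 * 0.155 * 0.845 = 0.26195
Locus 5: 2 * 0.156 * 0.844 = 0.263328
Locus 6: 2 * 0.173 * 0.827 = 0.286142
Locus 7: 2 * 0.02 * 0.98 = 0.0392
Locus 8: 2 * 0.059 * 0.941 = 0.111038
Locus 9: 2 * 0.09 * 0.91 = 0.1638
Locus 10: 2 * 0.121 * 0.879 = 0.212718
Locus 11: 2 * 0.106 * 0.894 = 0.189528
Locus 12: 2 * 0.158 * 0.842 = 0.266072
Locus 13: 2 * 0.033 * 0.967 = 0.063822
RMP = 2.314e-11

2.314e-11


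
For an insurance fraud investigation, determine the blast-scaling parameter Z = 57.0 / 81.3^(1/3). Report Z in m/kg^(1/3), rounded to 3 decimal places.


Scaled distance calculation:
W^(1/3) = 81.3^(1/3) = 4.332084
Z = R / W^(1/3) = 57.0 / 4.332084
Z = 13.158 m/kg^(1/3)

13.158


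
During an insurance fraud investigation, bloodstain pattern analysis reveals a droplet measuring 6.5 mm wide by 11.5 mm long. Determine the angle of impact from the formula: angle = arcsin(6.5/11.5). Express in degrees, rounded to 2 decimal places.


Blood spatter impact angle calculation:
width / length = 6.5 / 11.5 = 0.565217
angle = arcsin(0.565217)
angle = 34.42 degrees

34.42


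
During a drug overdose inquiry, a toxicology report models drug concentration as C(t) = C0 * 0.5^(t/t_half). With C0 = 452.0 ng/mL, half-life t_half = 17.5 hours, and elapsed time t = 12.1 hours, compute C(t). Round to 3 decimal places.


Drug concentration decay:
Number of half-lives = t / t_half = 12.1 / 17.5 = 0.691429
Decay factor = 0.5^0.691429 = 0.61924018
C(t) = 452.0 * 0.61924018 = 279.897 ng/mL

279.897


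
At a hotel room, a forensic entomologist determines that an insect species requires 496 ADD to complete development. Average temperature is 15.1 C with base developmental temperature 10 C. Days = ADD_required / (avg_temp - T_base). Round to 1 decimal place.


Insect development time:
Effective temperature = avg_temp - T_base = 15.1 - 10 = 5.1 C
Days = ADD / effective_temp = 496 / 5.1 = 97.3 days

97.3


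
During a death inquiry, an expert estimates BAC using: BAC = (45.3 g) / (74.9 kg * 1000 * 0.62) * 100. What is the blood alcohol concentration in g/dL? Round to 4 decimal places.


Applying the Widmark formula:
BAC = (dose_g / (body_wt * 1000 * r)) * 100
Denominator = 74.9 * 1000 * 0.62 = 46438
BAC = (45.3 / 46438) * 100
BAC = 0.0975 g/dL

0.0975


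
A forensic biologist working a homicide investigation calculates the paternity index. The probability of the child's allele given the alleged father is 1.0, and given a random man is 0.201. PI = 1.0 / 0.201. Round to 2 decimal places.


Paternity Index calculation:
PI = P(allele|father) / P(allele|random)
PI = 1.0 / 0.201
PI = 4.98

4.98


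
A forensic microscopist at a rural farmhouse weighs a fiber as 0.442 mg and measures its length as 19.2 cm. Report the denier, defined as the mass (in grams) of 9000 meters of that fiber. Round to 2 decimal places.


Denier calculation:
Mass in grams = 0.442 mg / 1000 = 0.000442 g
Length in meters = 19.2 cm / 100 = 0.192 m
Linear density = mass / length = 0.000442 / 0.192 = 0.00230208 g/m
Denier = (g/m) * 9000 = 0.00230208 * 9000 = 20.72

20.72


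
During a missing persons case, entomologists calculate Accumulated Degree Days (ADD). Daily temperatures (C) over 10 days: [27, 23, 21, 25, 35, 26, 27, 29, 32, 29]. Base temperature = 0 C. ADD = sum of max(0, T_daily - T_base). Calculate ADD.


Computing ADD day by day:
Day 1: max(0, 27 - 0) = 27
Day 2: max(0, 23 - 0) = 23
Day 3: max(0, 21 - 0) = 21
Day 4: max(0, 25 - 0) = 25
Day 5: max(0, 35 - 0) = 35
Day 6: max(0, 26 - 0) = 26
Day 7: max(0, 27 - 0) = 27
Day 8: max(0, 29 - 0) = 29
Day 9: max(0, 32 - 0) = 32
Day 10: max(0, 29 - 0) = 29
Total ADD = 274

274


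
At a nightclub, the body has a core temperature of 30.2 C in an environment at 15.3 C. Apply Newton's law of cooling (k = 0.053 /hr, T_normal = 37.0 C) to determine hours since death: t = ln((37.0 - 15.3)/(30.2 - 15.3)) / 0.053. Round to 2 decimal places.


Using Newton's law of cooling:
t = ln((T_normal - T_ambient) / (T_body - T_ambient)) / k
T_normal - T_ambient = 21.7
T_body - T_ambient = 14.9
Ratio = 1.456376
ln(ratio) = 0.375951
t = 0.375951 / 0.053 = 7.09 hours

7.09


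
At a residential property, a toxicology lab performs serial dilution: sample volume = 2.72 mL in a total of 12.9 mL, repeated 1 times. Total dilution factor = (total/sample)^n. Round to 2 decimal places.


Dilution factor calculation:
Single dilution = V_total / V_sample = 12.9 / 2.72 ≈ 4.742647
Number of dilutions = 1
Total DF = (12.9 / 2.72)^1 (full precision, rounded at the end) = 4.74

4.74


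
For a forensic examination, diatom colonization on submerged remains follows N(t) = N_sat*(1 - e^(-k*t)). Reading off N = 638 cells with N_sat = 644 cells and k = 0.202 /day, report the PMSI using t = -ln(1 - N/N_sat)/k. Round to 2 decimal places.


PMSI from diatom colonization curve:
N / N_sat = 638 / 644 = 0.990683
1 - N/N_sat = 0.009317
ln(1 - N/N_sat) = -4.675915
t = -ln(1 - N/N_sat) / k = -(-4.675915) / 0.202 = 23.15 days

23.15


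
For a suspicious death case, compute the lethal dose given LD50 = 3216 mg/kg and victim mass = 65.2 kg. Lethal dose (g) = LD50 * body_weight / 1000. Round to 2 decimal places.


Lethal dose calculation:
Lethal dose = LD50 * body_weight / 1000
= 3216 * 65.2 / 1000
= 209683.2 / 1000
= 209.68 g

209.68


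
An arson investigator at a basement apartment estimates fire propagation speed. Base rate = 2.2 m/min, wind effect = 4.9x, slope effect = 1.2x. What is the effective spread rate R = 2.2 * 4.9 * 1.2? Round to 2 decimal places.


Fire spread rate calculation:
R = R0 * wind_factor * slope_factor
= 2.2 * 4.9 * 1.2
= 10.78 * 1.2
= 12.94 m/min

12.94


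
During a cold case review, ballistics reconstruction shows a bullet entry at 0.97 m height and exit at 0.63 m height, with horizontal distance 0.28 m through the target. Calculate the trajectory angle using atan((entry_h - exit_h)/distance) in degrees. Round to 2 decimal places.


Bullet trajectory angle:
Height difference = 0.97 - 0.63 = 0.34 m
angle = atan(0.34 / 0.28)
angle = atan(1.214286)
angle = 50.53 degrees

50.53


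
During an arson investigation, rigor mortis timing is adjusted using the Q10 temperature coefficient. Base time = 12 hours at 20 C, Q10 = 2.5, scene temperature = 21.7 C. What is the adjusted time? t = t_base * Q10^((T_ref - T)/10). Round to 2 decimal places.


Rigor mortis time adjustment:
Exponent = (T_ref - T_actual) / 10 = (20 - 21.7) / 10 = -0.17
Q10 factor = 2.5^-0.17 = 0.85576
t_adjusted = 12 * 0.85576 = 10.27 hours

10.27


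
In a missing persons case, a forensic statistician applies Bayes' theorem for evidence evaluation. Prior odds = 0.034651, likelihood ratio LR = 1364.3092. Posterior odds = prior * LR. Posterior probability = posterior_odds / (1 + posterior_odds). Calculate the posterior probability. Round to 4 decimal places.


Bayesian evidence evaluation:
Posterior odds = prior_odds * LR = 0.034651 * 1364.3092 = 47.27468
Posterior probability = posterior_odds / (1 + posterior_odds)
= 47.27468 / (1 + 47.27468)
= 47.27468 / 48.27468
= 0.9793

0.9793


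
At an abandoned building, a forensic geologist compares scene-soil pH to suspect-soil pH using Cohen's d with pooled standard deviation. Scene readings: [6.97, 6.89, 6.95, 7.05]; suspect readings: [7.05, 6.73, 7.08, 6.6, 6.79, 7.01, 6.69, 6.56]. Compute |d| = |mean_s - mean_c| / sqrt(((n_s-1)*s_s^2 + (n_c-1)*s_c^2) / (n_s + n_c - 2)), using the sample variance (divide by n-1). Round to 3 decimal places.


Pooled-variance Cohen's d for soil pH comparison:
Scene mean = 27.86 / 4 = 6.965
Suspect mean = 54.51 / 8 = 6.81375
Scene sample variance s_s^2 = 0.004367
Suspect sample variance s_c^2 = 0.042598
Pooled variance = ((n_s-1)*s_s^2 + (n_c-1)*s_c^2) / (n_s + n_c - 2) = 0.031129
Pooled SD = sqrt(0.031129) = 0.176434
Mean difference = 0.15125
|d| = |0.15125| / 0.176434 = 0.857

0.857


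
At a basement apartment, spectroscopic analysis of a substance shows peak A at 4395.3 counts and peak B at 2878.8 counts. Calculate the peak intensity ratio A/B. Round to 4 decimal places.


Spectral peak ratio:
Peak A = 4395.3 counts
Peak B = 2878.8 counts
Ratio = 4395.3 / 2878.8 = 1.5268

1.5268


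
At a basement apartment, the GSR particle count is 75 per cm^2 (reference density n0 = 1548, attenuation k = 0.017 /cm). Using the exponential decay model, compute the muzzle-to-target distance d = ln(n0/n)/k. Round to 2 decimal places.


GSR distance calculation:
n0/n = 1548 / 75 = 20.64
ln(n0/n) = 3.027231
d = 3.027231 / 0.017 = 178.07 cm

178.07


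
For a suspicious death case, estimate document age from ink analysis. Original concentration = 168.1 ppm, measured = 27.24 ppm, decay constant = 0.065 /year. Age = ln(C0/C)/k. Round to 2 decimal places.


Document age estimation:
C0/C = 168.1 / 27.24 = 6.171072
ln(C0/C) = 1.819873
t = 1.819873 / 0.065 = 28.00 years

28.00


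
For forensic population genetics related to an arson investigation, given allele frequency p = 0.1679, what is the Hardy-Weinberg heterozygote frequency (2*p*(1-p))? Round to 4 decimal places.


Hardy-Weinberg heterozygote frequency:
q = 1 - p = 1 - 0.1679 = 0.8321
2pq = 2 * 0.1679 * 0.8321 = 0.2794

0.2794


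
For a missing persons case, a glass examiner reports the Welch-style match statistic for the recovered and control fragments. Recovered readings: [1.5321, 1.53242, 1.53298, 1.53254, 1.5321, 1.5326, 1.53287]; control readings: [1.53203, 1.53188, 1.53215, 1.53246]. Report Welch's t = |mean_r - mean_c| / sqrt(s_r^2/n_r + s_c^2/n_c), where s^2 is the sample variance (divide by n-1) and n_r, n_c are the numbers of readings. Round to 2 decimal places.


Welch's t-criterion for glass RI comparison:
Recovered mean = sum / n_r = 10.72761 / 7 = 1.5325157
Control mean = sum / n_c = 6.12852 / 4 = 1.53213
Recovered sample variance s_r^2 = 1.17262e-07
Control sample variance s_c^2 = 6.06e-08
Welch SE (unpooled) = sqrt(s_r^2/n_r + s_c^2/n_c) = sqrt(1.67517e-08 + 1.515e-08) = sqrt(3.19017e-08) = 0.00017861
|mean_r - mean_c| = 0.000385714
t = 0.000385714 / 0.00017861 = 2.16

2.16


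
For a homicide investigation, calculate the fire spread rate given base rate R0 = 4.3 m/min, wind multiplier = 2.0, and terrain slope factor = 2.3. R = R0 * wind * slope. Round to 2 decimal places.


Fire spread rate calculation:
R = R0 * wind_factor * slope_factor
= 4.3 * 2.0 * 2.3
= 8.6 * 2.3
= 19.78 m/min

19.78


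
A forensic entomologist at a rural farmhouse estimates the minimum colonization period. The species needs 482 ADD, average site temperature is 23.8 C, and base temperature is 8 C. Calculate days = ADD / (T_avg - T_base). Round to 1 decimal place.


Insect development time:
Effective temperature = avg_temp - T_base = 23.8 - 8 = 15.8 C
Days = ADD / effective_temp = 482 / 15.8 = 30.5 days

30.5


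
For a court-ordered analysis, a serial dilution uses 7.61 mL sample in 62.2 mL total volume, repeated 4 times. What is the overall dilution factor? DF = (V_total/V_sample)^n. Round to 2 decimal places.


Dilution factor calculation:
Single dilution = V_total / V_sample = 62.2 / 7.61 ≈ 8.173456
Number of dilutions = 4
Total DF = (62.2 / 7.61)^4 (full precision, rounded at the end) = 4462.96

4462.96


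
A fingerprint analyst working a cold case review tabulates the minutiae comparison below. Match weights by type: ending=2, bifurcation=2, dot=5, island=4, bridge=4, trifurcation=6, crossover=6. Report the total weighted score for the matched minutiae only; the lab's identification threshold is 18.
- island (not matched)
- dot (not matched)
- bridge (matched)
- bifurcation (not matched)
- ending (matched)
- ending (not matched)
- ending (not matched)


Weighted minutiae match score:
  island: not matched, +0
  dot: not matched, +0
  bridge: matched, +4 (running total 4)
  bifurcation: not matched, +0
  ending: matched, +2 (running total 6)
  ending: not matched, +0
  ending: not matched, +0
Total score = 6
Threshold = 18; verdict = inconclusive

6


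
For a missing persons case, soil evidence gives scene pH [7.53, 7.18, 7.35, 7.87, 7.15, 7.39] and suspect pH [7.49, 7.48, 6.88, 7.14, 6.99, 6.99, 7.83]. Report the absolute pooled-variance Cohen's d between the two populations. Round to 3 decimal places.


Pooled-variance Cohen's d for soil pH comparison:
Scene mean = 44.47 / 6 = 7.411667
Suspect mean = 50.8 / 7 = 7.257143
Scene sample variance s_s^2 = 0.070097
Suspect sample variance s_c^2 = 0.12179
Pooled variance = ((n_s-1)*s_s^2 + (n_c-1)*s_c^2) / (n_s + n_c - 2) = 0.098293
Pooled SD = sqrt(0.098293) = 0.313517
Mean difference = 0.154524
|d| = |0.154524| / 0.313517 = 0.493

0.493


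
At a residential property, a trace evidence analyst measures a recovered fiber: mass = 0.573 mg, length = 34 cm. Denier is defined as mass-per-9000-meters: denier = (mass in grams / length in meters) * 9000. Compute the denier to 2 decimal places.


Denier calculation:
Mass in grams = 0.573 mg / 1000 = 0.000573 g
Length in meters = 34 cm / 100 = 0.34 m
Linear density = mass / length = 0.000573 / 0.34 = 0.00168529 g/m
Denier = (g/m) * 9000 = 0.00168529 * 9000 = 15.17

15.17


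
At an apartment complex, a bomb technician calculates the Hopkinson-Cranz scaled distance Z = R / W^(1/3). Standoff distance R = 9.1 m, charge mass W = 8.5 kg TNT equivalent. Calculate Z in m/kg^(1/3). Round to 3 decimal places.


Scaled distance calculation:
W^(1/3) = 8.5^(1/3) = 2.040828
Z = R / W^(1/3) = 9.1 / 2.040828
Z = 4.459 m/kg^(1/3)

4.459


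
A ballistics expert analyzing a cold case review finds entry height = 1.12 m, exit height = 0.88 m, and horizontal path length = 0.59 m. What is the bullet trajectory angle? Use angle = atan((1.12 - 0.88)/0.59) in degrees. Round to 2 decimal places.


Bullet trajectory angle:
Height difference = 1.12 - 0.88 = 0.24 m
angle = atan(0.24 / 0.59)
angle = atan(0.40678)
angle = 22.14 degrees

22.14


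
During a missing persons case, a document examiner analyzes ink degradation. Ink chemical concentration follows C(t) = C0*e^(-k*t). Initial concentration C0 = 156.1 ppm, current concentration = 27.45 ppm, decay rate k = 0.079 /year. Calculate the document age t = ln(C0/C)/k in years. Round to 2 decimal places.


Document age estimation:
C0/C = 156.1 / 27.45 = 5.686703
ln(C0/C) = 1.738131
t = 1.738131 / 0.079 = 22.00 years

22.00


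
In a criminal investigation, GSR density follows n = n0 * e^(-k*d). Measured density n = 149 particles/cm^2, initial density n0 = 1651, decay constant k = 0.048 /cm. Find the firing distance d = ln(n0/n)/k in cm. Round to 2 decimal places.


GSR distance calculation:
n0/n = 1651 / 149 = 11.080537
ln(n0/n) = 2.40519
d = 2.40519 / 0.048 = 50.11 cm

50.11


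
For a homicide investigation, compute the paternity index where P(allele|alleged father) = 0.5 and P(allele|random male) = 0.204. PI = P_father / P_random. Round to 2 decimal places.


Paternity Index calculation:
PI = P(allele|father) / P(allele|random)
PI = 0.5 / 0.204
PI = 2.45

2.45


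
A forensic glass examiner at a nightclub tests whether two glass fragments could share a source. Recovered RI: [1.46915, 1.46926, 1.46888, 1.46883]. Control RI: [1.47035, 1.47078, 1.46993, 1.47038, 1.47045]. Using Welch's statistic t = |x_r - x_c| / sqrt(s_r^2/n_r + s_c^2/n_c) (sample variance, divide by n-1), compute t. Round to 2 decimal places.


Welch's t-criterion for glass RI comparison:
Recovered mean = sum / n_r = 5.87612 / 4 = 1.46903
Control mean = sum / n_c = 7.35189 / 5 = 1.470378
Recovered sample variance s_r^2 = 4.32667e-08
Control sample variance s_c^2 = 9.207e-08
Welch SE (unpooled) = sqrt(s_r^2/n_r + s_c^2/n_c) = sqrt(1.08167e-08 + 1.8414e-08) = sqrt(2.92307e-08) = 0.00017097
|mean_r - mean_c| = 0.001348
t = 0.001348 / 0.00017097 = 7.88

7.88


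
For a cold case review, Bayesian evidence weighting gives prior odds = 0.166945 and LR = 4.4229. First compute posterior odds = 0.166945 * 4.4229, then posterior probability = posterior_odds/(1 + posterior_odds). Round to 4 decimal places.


Bayesian evidence evaluation:
Posterior odds = prior_odds * LR = 0.166945 * 4.4229 = 0.738381
Posterior probability = posterior_odds / (1 + posterior_odds)
= 0.738381 / (1 + 0.738381)
= 0.738381 / 1.738381
= 0.4248

0.4248


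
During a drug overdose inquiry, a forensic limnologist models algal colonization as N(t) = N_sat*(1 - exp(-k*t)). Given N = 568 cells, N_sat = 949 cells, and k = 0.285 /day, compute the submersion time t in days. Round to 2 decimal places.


PMSI from diatom colonization curve:
N / N_sat = 568 / 949 = 0.598525
1 - N/N_sat = 0.401475
ln(1 - N/N_sat) = -0.91261
t = -ln(1 - N/N_sat) / k = -(-0.91261) / 0.285 = 3.20 days

3.20


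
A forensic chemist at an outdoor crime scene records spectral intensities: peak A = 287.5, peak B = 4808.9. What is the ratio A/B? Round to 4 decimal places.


Spectral peak ratio:
Peak A = 287.5 counts
Peak B = 4808.9 counts
Ratio = 287.5 / 4808.9 = 0.0598

0.0598


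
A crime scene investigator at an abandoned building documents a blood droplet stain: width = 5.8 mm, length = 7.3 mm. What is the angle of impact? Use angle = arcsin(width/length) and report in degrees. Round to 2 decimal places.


Blood spatter impact angle calculation:
width / length = 5.8 / 7.3 = 0.794521
angle = arcsin(0.794521)
angle = 52.61 degrees

52.61


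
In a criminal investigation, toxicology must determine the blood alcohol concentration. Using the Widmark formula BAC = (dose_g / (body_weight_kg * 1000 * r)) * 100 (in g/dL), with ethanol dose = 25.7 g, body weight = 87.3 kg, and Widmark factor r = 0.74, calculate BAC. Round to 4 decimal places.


Applying the Widmark formula:
BAC = (dose_g / (body_wt * 1000 * r)) * 100
Denominator = 87.3 * 1000 * 0.74 = 64602
BAC = (25.7 / 64602) * 100
BAC = 0.0398 g/dL

0.0398


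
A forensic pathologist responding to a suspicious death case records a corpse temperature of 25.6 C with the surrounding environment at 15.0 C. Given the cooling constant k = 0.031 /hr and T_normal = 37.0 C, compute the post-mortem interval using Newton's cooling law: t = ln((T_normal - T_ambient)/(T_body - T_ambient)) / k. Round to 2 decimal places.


Using Newton's law of cooling:
t = ln((T_normal - T_ambient) / (T_body - T_ambient)) / k
T_normal - T_ambient = 22.0
T_body - T_ambient = 10.6
Ratio = 2.075472
ln(ratio) = 0.730189
t = 0.730189 / 0.031 = 23.55 hours

23.55


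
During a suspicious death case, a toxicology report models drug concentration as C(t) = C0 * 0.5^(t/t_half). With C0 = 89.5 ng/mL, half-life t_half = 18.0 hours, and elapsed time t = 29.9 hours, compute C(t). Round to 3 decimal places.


Drug concentration decay:
Number of half-lives = t / t_half = 29.9 / 18.0 = 1.661111
Decay factor = 0.5^1.661111 = 0.31619556
C(t) = 89.5 * 0.31619556 = 28.300 ng/mL

28.300


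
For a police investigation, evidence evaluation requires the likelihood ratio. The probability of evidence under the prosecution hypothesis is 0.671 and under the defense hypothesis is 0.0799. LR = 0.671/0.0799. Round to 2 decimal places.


Likelihood ratio calculation:
LR = P(E|Hp) / P(E|Hd)
LR = 0.671 / 0.0799
LR = 8.40

8.40


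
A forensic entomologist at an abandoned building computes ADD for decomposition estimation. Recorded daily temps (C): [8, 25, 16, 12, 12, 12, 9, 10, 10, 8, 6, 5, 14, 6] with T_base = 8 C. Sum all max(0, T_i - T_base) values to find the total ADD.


Computing ADD day by day:
Day 1: max(0, 8 - 8) = 0
Day 2: max(0, 25 - 8) = 17
Day 3: max(0, 16 - 8) = 8
Day 4: max(0, 12 - 8) = 4
Day 5: max(0, 12 - 8) = 4
Day 6: max(0, 12 - 8) = 4
Day 7: max(0, 9 - 8) = 1
Day 8: max(0, 10 - 8) = 2
Day 9: max(0, 10 - 8) = 2
Day 10: max(0, 8 - 8) = 0
Day 11: max(0, 6 - 8) = 0
Day 12: max(0, 5 - 8) = 0
Day 13: max(0, 14 - 8) = 6
Day 14: max(0, 6 - 8) = 0
Total ADD = 48

48


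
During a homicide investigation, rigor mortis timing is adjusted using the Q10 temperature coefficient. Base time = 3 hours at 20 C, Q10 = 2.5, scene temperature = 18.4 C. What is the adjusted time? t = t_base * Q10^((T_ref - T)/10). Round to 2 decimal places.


Rigor mortis time adjustment:
Exponent = (T_ref - T_actual) / 10 = (20 - 18.4) / 10 = 0.16
Q10 factor = 2.5^0.16 = 1.1579
t_adjusted = 3 * 1.1579 = 3.47 hours

3.47


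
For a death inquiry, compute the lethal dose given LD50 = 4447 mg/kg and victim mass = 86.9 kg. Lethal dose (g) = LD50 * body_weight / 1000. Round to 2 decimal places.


Lethal dose calculation:
Lethal dose = LD50 * body_weight / 1000
= 4447 * 86.9 / 1000
= 386444.3 / 1000
= 386.44 g

386.44


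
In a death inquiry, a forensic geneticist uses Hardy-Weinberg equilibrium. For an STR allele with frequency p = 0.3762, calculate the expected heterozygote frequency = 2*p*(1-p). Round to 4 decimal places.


Hardy-Weinberg heterozygote frequency:
q = 1 - p = 1 - 0.3762 = 0.6238
2pq = 2 * 0.3762 * 0.6238 = 0.4693

0.4693


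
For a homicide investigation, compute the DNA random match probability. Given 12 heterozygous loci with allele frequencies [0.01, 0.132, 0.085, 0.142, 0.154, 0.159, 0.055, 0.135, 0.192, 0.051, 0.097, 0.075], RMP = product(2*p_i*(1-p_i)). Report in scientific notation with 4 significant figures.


Computing RMP for 12 loci:
Locus 1: 2 * 0.01 * 0.99 = 0.0198
Locus 2: 2 * 0.132 * 0.868 = 0.229152
Locus 3: 2 * 0.085 * 0.915 = 0.15555
Locus 4: 2 * 0.142 * 0.858 = 0.243672
Locus 5: 2 * 0.154 * 0.846 = 0.260568
Locus 6: 2 * 0.159 * 0.841 = 0.267438
Locus 7: 2 * 0.055 * 0.945 = 0.10395
Locus 8: 2 * 0.135 * 0.865 = 0.23355
Locus 9: 2 * 0.192 * 0.808 = 0.310272
Locus 10: 2 * 0.051 * 0.949 = 0.096798
Locus 11: 2 * 0.097 * 0.903 = 0.175182
Locus 12: 2 * 0.075 * 0.925 = 0.13875
RMP = 2.124e-10

2.124e-10


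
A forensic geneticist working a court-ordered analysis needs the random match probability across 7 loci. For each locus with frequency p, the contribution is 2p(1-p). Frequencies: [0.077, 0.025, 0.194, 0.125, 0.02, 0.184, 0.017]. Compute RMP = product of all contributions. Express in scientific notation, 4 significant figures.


Computing RMP for 7 loci:
Locus 1: 2 * 0.077 * 0.923 = 0.142142
Locus 2: 2 * 0.025 * 0.975 = 0.04875
Locus 3: 2 * 0.194 * 0.806 = 0.312728
Locus 4: 2 * 0.125 * 0.875 = 0.21875
Locus 5: 2 * 0.02 * 0.98 = 0.0392
Locus 6: 2 * 0.184 * 0.816 = 0.300288
Locus 7: 2 * 0.017 * 0.983 = 0.033422
RMP = 1.865e-07

1.865e-07


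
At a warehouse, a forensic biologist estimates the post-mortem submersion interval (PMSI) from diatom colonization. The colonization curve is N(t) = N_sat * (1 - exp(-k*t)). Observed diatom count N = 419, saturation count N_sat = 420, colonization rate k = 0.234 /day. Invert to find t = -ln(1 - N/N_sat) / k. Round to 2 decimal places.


PMSI from diatom colonization curve:
N / N_sat = 419 / 420 = 0.997619
1 - N/N_sat = 0.002381
ln(1 - N/N_sat) = -6.040235
t = -ln(1 - N/N_sat) / k = -(-6.040235) / 0.234 = 25.81 days

25.81


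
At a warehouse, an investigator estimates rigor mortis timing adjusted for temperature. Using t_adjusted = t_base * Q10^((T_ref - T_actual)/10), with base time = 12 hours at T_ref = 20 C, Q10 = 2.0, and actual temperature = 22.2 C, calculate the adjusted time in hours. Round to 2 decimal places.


Rigor mortis time adjustment:
Exponent = (T_ref - T_actual) / 10 = (20 - 22.2) / 10 = -0.22
Q10 factor = 2.0^-0.22 = 0.85857
t_adjusted = 12 * 0.85857 = 10.30 hours

10.30


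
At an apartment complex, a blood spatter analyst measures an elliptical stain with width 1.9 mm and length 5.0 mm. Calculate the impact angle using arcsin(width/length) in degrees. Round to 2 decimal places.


Blood spatter impact angle calculation:
width / length = 1.9 / 5.0 = 0.38
angle = arcsin(0.38)
angle = 22.33 degrees

22.33


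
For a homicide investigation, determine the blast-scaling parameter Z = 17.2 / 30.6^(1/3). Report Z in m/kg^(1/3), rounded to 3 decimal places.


Scaled distance calculation:
W^(1/3) = 30.6^(1/3) = 3.127811
Z = R / W^(1/3) = 17.2 / 3.127811
Z = 5.499 m/kg^(1/3)

5.499


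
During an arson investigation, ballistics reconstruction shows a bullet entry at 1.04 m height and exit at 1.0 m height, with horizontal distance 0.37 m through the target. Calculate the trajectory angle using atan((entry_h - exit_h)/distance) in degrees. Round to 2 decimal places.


Bullet trajectory angle:
Height difference = 1.04 - 1.0 = 0.04 m
angle = atan(0.04 / 0.37)
angle = atan(0.108108)
angle = 6.17 degrees

6.17


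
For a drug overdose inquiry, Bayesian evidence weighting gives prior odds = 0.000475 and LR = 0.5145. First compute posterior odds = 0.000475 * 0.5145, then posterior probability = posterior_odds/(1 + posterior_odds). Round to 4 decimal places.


Bayesian evidence evaluation:
Posterior odds = prior_odds * LR = 0.000475 * 0.5145 = 0.0002443875
Posterior probability = posterior_odds / (1 + posterior_odds)
= 0.0002443875 / (1 + 0.0002443875)
= 0.0002443875 / 1.0002443875
= 0.0002

0.0002


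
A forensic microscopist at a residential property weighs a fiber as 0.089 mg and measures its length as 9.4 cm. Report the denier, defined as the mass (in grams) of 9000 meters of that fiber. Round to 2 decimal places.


Denier calculation:
Mass in grams = 0.089 mg / 1000 = 0.000089 g
Length in meters = 9.4 cm / 100 = 0.094 m
Linear density = mass / length = 0.000089 / 0.094 = 0.00094681 g/m
Denier = (g/m) * 9000 = 0.00094681 * 9000 = 8.52

8.52


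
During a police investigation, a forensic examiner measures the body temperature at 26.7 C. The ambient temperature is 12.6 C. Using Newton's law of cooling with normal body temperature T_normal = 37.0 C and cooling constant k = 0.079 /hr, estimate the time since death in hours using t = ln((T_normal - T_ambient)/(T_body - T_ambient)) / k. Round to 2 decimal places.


Using Newton's law of cooling:
t = ln((T_normal - T_ambient) / (T_body - T_ambient)) / k
T_normal - T_ambient = 24.4
T_body - T_ambient = 14.1
Ratio = 1.730496
ln(ratio) = 0.548408
t = 0.548408 / 0.079 = 6.94 hours

6.94


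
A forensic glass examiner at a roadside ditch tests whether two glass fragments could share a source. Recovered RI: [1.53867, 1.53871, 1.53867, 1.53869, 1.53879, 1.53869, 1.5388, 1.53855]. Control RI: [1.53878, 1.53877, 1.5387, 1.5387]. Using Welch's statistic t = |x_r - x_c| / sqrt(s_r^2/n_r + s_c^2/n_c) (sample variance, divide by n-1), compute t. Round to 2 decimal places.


Welch's t-criterion for glass RI comparison:
Recovered mean = sum / n_r = 12.30957 / 8 = 1.5386963
Control mean = sum / n_c = 6.15495 / 4 = 1.5387375
Recovered sample variance s_r^2 = 6.08393e-09
Control sample variance s_c^2 = 1.89167e-09
Welch SE (unpooled) = sqrt(s_r^2/n_r + s_c^2/n_c) = sqrt(7.60491e-10 + 4.72917e-10) = sqrt(1.23341e-09) = 3.51199e-05
|mean_r - mean_c| = 4.125e-05
t = 4.125e-05 / 3.51199e-05 = 1.17

1.17


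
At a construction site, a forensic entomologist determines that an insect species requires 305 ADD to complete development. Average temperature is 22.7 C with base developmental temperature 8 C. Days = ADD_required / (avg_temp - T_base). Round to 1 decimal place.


Insect development time:
Effective temperature = avg_temp - T_base = 22.7 - 8 = 14.7 C
Days = ADD / effective_temp = 305 / 14.7 = 20.7 days

20.7


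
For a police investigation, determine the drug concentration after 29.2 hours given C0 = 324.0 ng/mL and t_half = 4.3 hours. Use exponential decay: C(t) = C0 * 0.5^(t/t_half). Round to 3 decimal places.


Drug concentration decay:
Number of half-lives = t / t_half = 29.2 / 4.3 = 6.790698
Decay factor = 0.5^6.790698 = 0.00903226
C(t) = 324.0 * 0.00903226 = 2.926 ng/mL

2.926


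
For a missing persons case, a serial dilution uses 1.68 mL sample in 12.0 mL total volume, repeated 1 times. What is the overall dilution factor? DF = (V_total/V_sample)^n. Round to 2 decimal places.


Dilution factor calculation:
Single dilution = V_total / V_sample = 12.0 / 1.68 ≈ 7.142857
Number of dilutions = 1
Total DF = (12.0 / 1.68)^1 (full precision, rounded at the end) = 7.14

7.14


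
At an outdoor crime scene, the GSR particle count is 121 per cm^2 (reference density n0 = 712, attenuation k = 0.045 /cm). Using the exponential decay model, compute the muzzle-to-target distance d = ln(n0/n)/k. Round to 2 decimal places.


GSR distance calculation:
n0/n = 712 / 121 = 5.884298
ln(n0/n) = 1.772287
d = 1.772287 / 0.045 = 39.38 cm

39.38


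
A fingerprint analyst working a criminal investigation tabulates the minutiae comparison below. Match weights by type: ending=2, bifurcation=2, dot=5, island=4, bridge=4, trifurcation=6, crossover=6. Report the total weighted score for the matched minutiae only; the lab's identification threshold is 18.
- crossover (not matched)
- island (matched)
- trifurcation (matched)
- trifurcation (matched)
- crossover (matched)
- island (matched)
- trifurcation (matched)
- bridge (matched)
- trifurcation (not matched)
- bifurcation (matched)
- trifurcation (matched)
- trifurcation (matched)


Weighted minutiae match score:
  crossover: not matched, +0
  island: matched, +4 (running total 4)
  trifurcation: matched, +6 (running total 10)
  trifurcation: matched, +6 (running total 16)
  crossover: matched, +6 (running total 22)
  island: matched, +4 (running total 26)
  trifurcation: matched, +6 (running total 32)
  bridge: matched, +4 (running total 36)
  trifurcation: not matched, +0
  bifurcation: matched, +2 (running total 38)
  trifurcation: matched, +6 (running total 44)
  trifurcation: matched, +6 (running total 50)
Total score = 50
Threshold = 18; verdict = identification

50


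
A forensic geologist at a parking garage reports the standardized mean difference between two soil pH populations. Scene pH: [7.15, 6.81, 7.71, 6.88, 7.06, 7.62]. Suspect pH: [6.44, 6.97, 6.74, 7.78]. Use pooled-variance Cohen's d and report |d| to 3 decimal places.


Pooled-variance Cohen's d for soil pH comparison:
Scene mean = 43.23 / 6 = 7.205
Suspect mean = 27.93 / 4 = 6.9825
Scene sample variance s_s^2 = 0.14259
Suspect sample variance s_c^2 = 0.329758
Pooled variance = ((n_s-1)*s_s^2 + (n_c-1)*s_c^2) / (n_s + n_c - 2) = 0.212778
Pooled SD = sqrt(0.212778) = 0.461279
Mean difference = 0.2225
|d| = |0.2225| / 0.461279 = 0.482

0.482


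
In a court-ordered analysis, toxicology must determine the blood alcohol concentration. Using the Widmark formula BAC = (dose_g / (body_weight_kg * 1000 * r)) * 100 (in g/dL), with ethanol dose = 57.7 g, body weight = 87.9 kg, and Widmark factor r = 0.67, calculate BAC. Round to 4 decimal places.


Applying the Widmark formula:
BAC = (dose_g / (body_wt * 1000 * r)) * 100
Denominator = 87.9 * 1000 * 0.67 = 58893
BAC = (57.7 / 58893) * 100
BAC = 0.0980 g/dL

0.0980


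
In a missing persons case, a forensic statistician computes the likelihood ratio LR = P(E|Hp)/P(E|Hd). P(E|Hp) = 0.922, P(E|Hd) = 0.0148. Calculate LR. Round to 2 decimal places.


Likelihood ratio calculation:
LR = P(E|Hp) / P(E|Hd)
LR = 0.922 / 0.0148
LR = 62.30

62.30


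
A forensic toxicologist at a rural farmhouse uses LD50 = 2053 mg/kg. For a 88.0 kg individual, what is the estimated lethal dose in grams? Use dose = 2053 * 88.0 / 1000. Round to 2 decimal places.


Lethal dose calculation:
Lethal dose = LD50 * body_weight / 1000
= 2053 * 88.0 / 1000
= 180664 / 1000
= 180.66 g

180.66


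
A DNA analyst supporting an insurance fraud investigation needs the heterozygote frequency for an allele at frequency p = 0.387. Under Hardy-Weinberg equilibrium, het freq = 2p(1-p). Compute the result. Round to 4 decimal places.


Hardy-Weinberg heterozygote frequency:
q = 1 - p = 1 - 0.387 = 0.613
2pq = 2 * 0.387 * 0.613 = 0.4745

0.4745


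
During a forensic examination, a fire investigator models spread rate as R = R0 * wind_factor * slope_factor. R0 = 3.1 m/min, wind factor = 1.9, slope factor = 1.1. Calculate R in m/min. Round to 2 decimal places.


Fire spread rate calculation:
R = R0 * wind_factor * slope_factor
= 3.1 * 1.9 * 1.1
= 5.89 * 1.1
= 6.48 m/min

6.48


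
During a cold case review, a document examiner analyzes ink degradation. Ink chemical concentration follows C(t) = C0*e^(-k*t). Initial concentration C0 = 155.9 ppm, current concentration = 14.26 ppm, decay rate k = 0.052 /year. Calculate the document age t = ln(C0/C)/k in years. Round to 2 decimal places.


Document age estimation:
C0/C = 155.9 / 14.26 = 10.932679
ln(C0/C) = 2.391756
t = 2.391756 / 0.052 = 46.00 years

46.00


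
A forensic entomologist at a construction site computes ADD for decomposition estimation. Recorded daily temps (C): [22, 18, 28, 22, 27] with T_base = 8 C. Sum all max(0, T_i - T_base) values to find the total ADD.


Computing ADD day by day:
Day 1: max(0, 22 - 8) = 14
Day 2: max(0, 18 - 8) = 10
Day 3: max(0, 28 - 8) = 20
Day 4: max(0, 22 - 8) = 14
Day 5: max(0, 27 - 8) = 19
Total ADD = 77

77


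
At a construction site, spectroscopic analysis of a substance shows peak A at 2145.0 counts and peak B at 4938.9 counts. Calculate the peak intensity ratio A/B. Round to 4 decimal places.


Spectral peak ratio:
Peak A = 2145.0 counts
Peak B = 4938.9 counts
Ratio = 2145.0 / 4938.9 = 0.4343

0.4343
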